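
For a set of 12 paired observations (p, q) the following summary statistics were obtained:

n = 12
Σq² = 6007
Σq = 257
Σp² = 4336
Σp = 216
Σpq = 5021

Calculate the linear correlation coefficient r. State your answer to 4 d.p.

r = (nΣpq − ΣpΣq) / √[(nΣp² − (Σp)²)(nΣq² − (Σq)²)]
Numerator: 12×5021 − 216×257 = 4740
Denominator: √[(52032 − 46656)(72084 − 66049)] = √[5376 × 6035] = 5695.9775
r = 4740 / 5695.9775 ≈ 0.8322

0.8322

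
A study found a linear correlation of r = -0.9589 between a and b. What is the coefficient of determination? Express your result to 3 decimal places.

r² = (-0.9589)² = 0.919

0.919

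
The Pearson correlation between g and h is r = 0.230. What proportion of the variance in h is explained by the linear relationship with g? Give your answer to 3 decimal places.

r² = (0.230)² = 0.053

0.053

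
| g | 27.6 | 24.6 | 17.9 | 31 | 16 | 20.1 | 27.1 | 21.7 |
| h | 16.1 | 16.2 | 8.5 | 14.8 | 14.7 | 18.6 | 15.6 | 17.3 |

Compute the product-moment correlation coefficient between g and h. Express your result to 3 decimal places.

0.267

n = 8, Σg = 186, Σh = 121.8, Σg² = 4513.64, Σh² = 1917.64, Σgh = 2861.06
nΣgh − ΣgΣh = 22888.48 − 22654.8 = 233.68
nΣg² − (Σg)² = 36109.12 − 34596 = 1513.12; nΣh² − (Σh)² = 15341.12 − 14835.24 = 505.88
r = 233.68 / √(1513.12 × 505.88) = 233.68 / 874.9041 ≈ 0.267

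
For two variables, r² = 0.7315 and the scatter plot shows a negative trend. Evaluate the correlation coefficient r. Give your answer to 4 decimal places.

-0.8553

|r| = √0.7315 = 0.8553
The association is negative, so r = −0.8553.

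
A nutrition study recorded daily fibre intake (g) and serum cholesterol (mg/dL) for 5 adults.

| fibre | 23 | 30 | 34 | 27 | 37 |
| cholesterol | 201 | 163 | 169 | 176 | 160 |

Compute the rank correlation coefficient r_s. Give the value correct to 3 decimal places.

-0.900

Rank fibre: 1, 3, 4, 2, 5
Rank cholesterol: 5, 2, 3, 4, 1
d = rank(fibre) − rank(cholesterol): -4, 1, 1, -2, 4; Σd² = 38
ρ = 1 − 6Σd² / [n(n²−1)] = 1 − 6×38 / (5×24) = 1 − 228/120 ≈ -0.900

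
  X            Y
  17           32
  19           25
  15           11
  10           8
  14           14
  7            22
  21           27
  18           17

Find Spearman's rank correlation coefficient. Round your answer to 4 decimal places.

0.5714

Rank X: 5, 7, 4, 2, 3, 1, 8, 6
Rank Y: 8, 6, 2, 1, 3, 5, 7, 4
d = rank(X) − rank(Y): -3, 1, 2, 1, 0, -4, 1, 2; Σd² = 36
ρ = 1 − 6Σd² / [n(n²−1)] = 1 − 6×36 / (8×63) = 1 − 216/504 ≈ 0.5714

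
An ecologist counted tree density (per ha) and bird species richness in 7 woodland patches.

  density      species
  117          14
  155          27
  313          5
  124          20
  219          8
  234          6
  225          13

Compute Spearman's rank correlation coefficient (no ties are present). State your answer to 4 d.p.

-0.8214

Rank density: 1, 3, 7, 2, 4, 6, 5
Rank species: 5, 7, 1, 6, 3, 2, 4
d = rank(density) − rank(species): -4, -4, 6, -4, 1, 4, 1; Σd² = 102
ρ = 1 − 6Σd² / [n(n²−1)] = 1 − 6×102 / (7×48) = 1 − 612/336 ≈ -0.8214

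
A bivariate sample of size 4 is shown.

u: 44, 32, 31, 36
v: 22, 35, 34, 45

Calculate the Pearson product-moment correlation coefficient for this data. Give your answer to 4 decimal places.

-0.5991

n = 4, Σu = 143, Σv = 136, Σu² = 5217, Σv² = 4890, Σuv = 4762
nΣuv − ΣuΣv = 19048 − 19448 = -400
nΣu² − (Σu)² = 20868 − 20449 = 419; nΣv² − (Σv)² = 19560 − 18496 = 1064
r = -400 / √(419 × 1064) = -400 / 667.6945 ≈ -0.5991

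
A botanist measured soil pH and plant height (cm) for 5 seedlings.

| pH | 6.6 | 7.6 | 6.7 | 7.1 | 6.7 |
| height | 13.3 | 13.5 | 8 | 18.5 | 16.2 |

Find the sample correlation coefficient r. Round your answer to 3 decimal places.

n = 5, Σx = 34.7, Σy = 69.5, Σx² = 241.51, Σy² = 1027.83, Σxy = 483.87
nΣxy − ΣxΣy = 2419.35 − 2411.65 = 7.7
nΣx² − (Σx)² = 1207.55 − 1204.09 = 3.46; nΣy² − (Σy)² = 5139.15 − 4830.25 = 308.9
r = 7.7 / √(3.46 × 308.9) = 7.7 / 32.6924 ≈ 0.236

0.236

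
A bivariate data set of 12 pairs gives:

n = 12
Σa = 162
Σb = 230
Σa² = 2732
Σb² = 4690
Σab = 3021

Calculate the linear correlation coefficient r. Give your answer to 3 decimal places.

r = (nΣab − ΣaΣb) / √[(nΣa² − (Σa)²)(nΣb² − (Σb)²)]
Numerator: 12×3021 − 162×230 = -1008
Denominator: √[(32784 − 26244)(56280 − 52900)] = √[6540 × 3380] = 4701.6167
r = -1008 / 4701.6167 ≈ -0.214

-0.214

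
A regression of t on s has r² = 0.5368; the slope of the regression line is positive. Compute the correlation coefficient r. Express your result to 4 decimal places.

|r| = √0.5368 = 0.7327
The association is positive, so r = 0.7327.

0.7327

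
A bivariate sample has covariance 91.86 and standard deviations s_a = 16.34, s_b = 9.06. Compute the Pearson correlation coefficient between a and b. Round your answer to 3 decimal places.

0.621

r = Cov(a,b) / (s_a · s_b) = 91.86 / (16.34 × 9.06)
  = 91.86 / 148.0404 ≈ 0.621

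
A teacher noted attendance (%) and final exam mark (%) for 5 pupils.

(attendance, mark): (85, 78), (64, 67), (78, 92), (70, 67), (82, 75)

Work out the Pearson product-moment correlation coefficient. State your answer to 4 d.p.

n = 5, Σx = 379, Σy = 379, Σx² = 29029, Σy² = 29151, Σxy = 28934
nΣxy − ΣxΣy = 144670 − 143641 = 1029
nΣx² − (Σx)² = 145145 − 143641 = 1504; nΣy² − (Σy)² = 145755 − 143641 = 2114
r = 1029 / √(1504 × 2114) = 1029 / 1783.1029 ≈ 0.5771

0.5771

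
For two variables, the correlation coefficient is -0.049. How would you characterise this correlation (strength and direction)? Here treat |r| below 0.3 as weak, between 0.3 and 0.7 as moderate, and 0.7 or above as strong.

r = -0.049 < 0 so the relationship is negative.
|r| = 0.049, which falls in the weak range.

weak negative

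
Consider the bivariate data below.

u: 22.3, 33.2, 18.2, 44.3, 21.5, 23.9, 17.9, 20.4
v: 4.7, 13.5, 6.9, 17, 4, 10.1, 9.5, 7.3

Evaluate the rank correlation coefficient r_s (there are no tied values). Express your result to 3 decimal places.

Rank u: 5, 7, 2, 8, 4, 6, 1, 3
Rank v: 2, 7, 3, 8, 1, 6, 5, 4
d = rank(u) − rank(v): 3, 0, -1, 0, 3, 0, -4, -1; Σd² = 36
ρ = 1 − 6Σd² / [n(n²−1)] = 1 − 6×36 / (8×63) = 1 − 216/504 ≈ 0.571

0.571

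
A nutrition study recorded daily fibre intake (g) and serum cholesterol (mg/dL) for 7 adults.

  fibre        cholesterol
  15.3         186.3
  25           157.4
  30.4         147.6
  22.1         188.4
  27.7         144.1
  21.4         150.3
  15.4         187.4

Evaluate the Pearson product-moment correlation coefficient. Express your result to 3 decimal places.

n = 7, Σx = 157.3, Σy = 1161.5, Σx² = 3734.07, Σy² = 195236.43, Σxy = 25530.02
nΣxy − ΣxΣy = 178710.14 − 182703.95 = -3993.81
nΣx² − (Σx)² = 26138.49 − 24743.29 = 1395.2; nΣy² − (Σy)² = 1366655.01 − 1349082.25 = 17572.76
r = -3993.81 / √(1395.2 × 17572.76) = -3993.81 / 4951.5164 ≈ -0.807

-0.807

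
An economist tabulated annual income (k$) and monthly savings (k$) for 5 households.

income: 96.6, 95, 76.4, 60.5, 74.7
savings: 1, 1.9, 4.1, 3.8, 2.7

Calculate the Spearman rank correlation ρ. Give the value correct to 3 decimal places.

Rank income: 5, 4, 3, 1, 2
Rank savings: 1, 2, 5, 4, 3
d = rank(income) − rank(savings): 4, 2, -2, -3, -1; Σd² = 34
ρ = 1 − 6Σd² / [n(n²−1)] = 1 − 6×34 / (5×24) = 1 − 204/120 ≈ -0.700

-0.700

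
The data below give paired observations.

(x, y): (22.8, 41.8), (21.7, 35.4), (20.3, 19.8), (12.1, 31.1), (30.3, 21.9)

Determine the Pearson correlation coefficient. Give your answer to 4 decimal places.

-0.2212

n = 5, Σx = 107.2, Σy = 150, Σx² = 2467.32, Σy² = 4839.26, Σxy = 3163.04
nΣxy − ΣxΣy = 15815.2 − 16080 = -264.8
nΣx² − (Σx)² = 12336.6 − 11491.84 = 844.76; nΣy² − (Σy)² = 24196.3 − 22500 = 1696.3
r = -264.8 / √(844.76 × 1696.3) = -264.8 / 1197.0657 ≈ -0.2212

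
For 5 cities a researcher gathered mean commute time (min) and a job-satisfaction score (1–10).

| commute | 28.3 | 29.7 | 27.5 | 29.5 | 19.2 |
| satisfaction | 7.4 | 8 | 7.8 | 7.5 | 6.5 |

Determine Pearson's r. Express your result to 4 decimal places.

0.9055

n = 5, Σx = 134.2, Σy = 37.2, Σx² = 3678.12, Σy² = 278.1, Σxy = 1007.57
nΣxy − ΣxΣy = 5037.85 − 4992.24 = 45.61
nΣx² − (Σx)² = 18390.6 − 18009.64 = 380.96; nΣy² − (Σy)² = 1390.5 − 1383.84 = 6.66
r = 45.61 / √(380.96 × 6.66) = 45.61 / 50.3706 ≈ 0.9055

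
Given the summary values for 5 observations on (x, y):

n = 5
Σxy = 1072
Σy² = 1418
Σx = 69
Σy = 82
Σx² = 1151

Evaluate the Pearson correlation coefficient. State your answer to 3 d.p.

-0.494

r = (nΣxy − ΣxΣy) / √[(nΣx² − (Σx)²)(nΣy² − (Σy)²)]
Numerator: 5×1072 − 69×82 = -298
Denominator: √[(5755 − 4761)(7090 − 6724)] = √[994 × 366] = 603.1617
r = -298 / 603.1617 ≈ -0.494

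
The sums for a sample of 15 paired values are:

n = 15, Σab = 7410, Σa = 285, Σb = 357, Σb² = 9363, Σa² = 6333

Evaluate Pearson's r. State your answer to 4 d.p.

0.7031

r = (nΣab − ΣaΣb) / √[(nΣa² − (Σa)²)(nΣb² − (Σb)²)]
Numerator: 15×7410 − 285×357 = 9405
Denominator: √[(94995 − 81225)(140445 − 127449)] = √[13770 × 12996] = 13377.4033
r = 9405 / 13377.4033 ≈ 0.7031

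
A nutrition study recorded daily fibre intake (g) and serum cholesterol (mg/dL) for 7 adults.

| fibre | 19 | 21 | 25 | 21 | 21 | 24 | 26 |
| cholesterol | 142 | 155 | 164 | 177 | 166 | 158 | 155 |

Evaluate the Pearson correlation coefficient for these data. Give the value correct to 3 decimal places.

n = 7, Σx = 157, Σy = 1117, Σx² = 3561, Σy² = 178959, Σxy = 25078
nΣxy − ΣxΣy = 175546 − 175369 = 177
nΣx² − (Σx)² = 24927 − 24649 = 278; nΣy² − (Σy)² = 1252713 − 1247689 = 5024
r = 177 / √(278 × 5024) = 177 / 1181.8088 ≈ 0.150

0.150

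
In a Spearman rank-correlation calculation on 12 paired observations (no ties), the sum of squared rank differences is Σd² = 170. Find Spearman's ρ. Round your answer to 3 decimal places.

ρ = 1 − 6Σd² / [n(n²−1)] = 1 − 6×170 / (12×143)
  = 1 − 1020/1716 = 1 − 0.5944 ≈ 0.406

0.406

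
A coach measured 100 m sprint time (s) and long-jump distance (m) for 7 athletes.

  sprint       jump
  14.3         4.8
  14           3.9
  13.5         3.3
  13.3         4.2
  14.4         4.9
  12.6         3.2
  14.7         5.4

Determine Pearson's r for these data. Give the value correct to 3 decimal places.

n = 7, Σx = 96.8, Σy = 29.7, Σx² = 1341.84, Σy² = 130.19, Σxy = 413.91
nΣxy − ΣxΣy = 2897.37 − 2874.96 = 22.41
nΣx² − (Σx)² = 9392.88 − 9370.24 = 22.64; nΣy² − (Σy)² = 911.33 − 882.09 = 29.24
r = 22.41 / √(22.64 × 29.24) = 22.41 / 25.7292 ≈ 0.871

0.871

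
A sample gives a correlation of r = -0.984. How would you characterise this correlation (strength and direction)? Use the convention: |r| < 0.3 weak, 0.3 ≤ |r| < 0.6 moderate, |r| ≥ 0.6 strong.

strong negative

r = -0.984 < 0 so the relationship is negative.
|r| = 0.984, which falls in the strong range.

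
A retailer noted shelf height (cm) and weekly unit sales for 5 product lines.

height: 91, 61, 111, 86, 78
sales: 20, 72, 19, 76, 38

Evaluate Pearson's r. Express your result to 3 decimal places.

-0.691

n = 5, Σx = 427, Σy = 225, Σx² = 37803, Σy² = 13165, Σxy = 17821
nΣxy − ΣxΣy = 89105 − 96075 = -6970
nΣx² − (Σx)² = 189015 − 182329 = 6686; nΣy² − (Σy)² = 65825 − 50625 = 15200
r = -6970 / √(6686 × 15200) = -6970 / 10081.0317 ≈ -0.691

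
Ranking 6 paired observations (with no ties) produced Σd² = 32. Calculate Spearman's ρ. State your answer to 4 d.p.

ρ = 1 − 6Σd² / [n(n²−1)] = 1 − 6×32 / (6×35)
  = 1 − 192/210 = 1 − 0.91429 ≈ 0.0857

0.0857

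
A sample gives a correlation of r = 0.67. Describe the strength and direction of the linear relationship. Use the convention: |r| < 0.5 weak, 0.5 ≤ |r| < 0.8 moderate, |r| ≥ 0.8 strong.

r = 0.67 > 0 so the relationship is positive.
|r| = 0.67, which falls in the moderate range.

moderate positive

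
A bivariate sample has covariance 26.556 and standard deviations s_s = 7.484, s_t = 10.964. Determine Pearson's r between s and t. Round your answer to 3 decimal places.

r = Cov(s,t) / (s_s · s_t) = 26.556 / (7.484 × 10.964)
  = 26.556 / 82.0546 ≈ 0.324

0.324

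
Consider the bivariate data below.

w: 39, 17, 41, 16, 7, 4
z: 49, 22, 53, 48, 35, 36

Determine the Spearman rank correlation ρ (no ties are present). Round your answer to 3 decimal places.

0.600

Rank w: 5, 4, 6, 3, 2, 1
Rank z: 5, 1, 6, 4, 2, 3
d = rank(w) − rank(z): 0, 3, 0, -1, 0, -2; Σd² = 14
ρ = 1 − 6Σd² / [n(n²−1)] = 1 − 6×14 / (6×35) = 1 − 84/210 ≈ 0.600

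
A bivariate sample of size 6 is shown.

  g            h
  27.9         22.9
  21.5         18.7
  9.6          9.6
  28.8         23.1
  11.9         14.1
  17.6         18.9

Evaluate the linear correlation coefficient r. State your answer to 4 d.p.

n = 6, Σg = 117.3, Σh = 107.3, Σg² = 2613.63, Σh² = 2055.89, Σgh = 2298.83
nΣgh − ΣgΣh = 13792.98 − 12586.29 = 1206.69
nΣg² − (Σg)² = 15681.78 − 13759.29 = 1922.49; nΣh² − (Σh)² = 12335.34 − 11513.29 = 822.05
r = 1206.69 / √(1922.49 × 822.05) = 1206.69 / 1257.1328 ≈ 0.9599

0.9599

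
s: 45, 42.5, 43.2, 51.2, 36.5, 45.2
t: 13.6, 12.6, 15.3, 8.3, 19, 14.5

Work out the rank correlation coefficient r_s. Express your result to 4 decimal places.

Rank s: 4, 2, 3, 6, 1, 5
Rank t: 3, 2, 5, 1, 6, 4
d = rank(s) − rank(t): 1, 0, -2, 5, -5, 1; Σd² = 56
ρ = 1 − 6Σd² / [n(n²−1)] = 1 − 6×56 / (6×35) = 1 − 336/210 ≈ -0.6000

-0.6000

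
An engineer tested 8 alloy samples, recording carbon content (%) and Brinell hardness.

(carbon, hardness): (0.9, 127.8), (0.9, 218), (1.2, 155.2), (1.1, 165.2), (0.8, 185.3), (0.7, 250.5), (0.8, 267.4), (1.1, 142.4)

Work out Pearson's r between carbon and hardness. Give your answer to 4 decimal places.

n = 8, Σx = 7.5, Σy = 1511.8, Σx² = 7.25, Σy² = 304101.78, Σxy = 1373.33
nΣxy − ΣxΣy = 10986.64 − 11338.5 = -351.86
nΣx² − (Σx)² = 58 − 56.25 = 1.75; nΣy² − (Σy)² = 2432814.24 − 2285539.24 = 147275
r = -351.86 / √(1.75 × 147275) = -351.86 / 507.6724 ≈ -0.6931

-0.6931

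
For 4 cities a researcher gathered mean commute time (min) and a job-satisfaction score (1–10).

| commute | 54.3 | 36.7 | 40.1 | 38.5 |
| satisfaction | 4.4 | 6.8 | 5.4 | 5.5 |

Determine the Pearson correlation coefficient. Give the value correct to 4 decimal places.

-0.8522

n = 4, Σx = 169.6, Σy = 22.1, Σx² = 7385.64, Σy² = 125.01, Σxy = 916.77
nΣxy − ΣxΣy = 3667.08 − 3748.16 = -81.08
nΣx² − (Σx)² = 29542.56 − 28764.16 = 778.4; nΣy² − (Σy)² = 500.04 − 488.41 = 11.63
r = -81.08 / √(778.4 × 11.63) = -81.08 / 95.1462 ≈ -0.8522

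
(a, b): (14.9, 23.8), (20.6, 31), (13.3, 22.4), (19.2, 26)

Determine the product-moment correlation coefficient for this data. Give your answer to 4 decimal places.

0.9186

n = 4, Σa = 68, Σb = 103.2, Σa² = 1191.9, Σb² = 2705.2, Σab = 1790.34
nΣab − ΣaΣb = 7161.36 − 7017.6 = 143.76
nΣa² − (Σa)² = 4767.6 − 4624 = 143.6; nΣb² − (Σb)² = 10820.8 − 10650.24 = 170.56
r = 143.76 / √(143.6 × 170.56) = 143.76 / 156.5005 ≈ 0.9186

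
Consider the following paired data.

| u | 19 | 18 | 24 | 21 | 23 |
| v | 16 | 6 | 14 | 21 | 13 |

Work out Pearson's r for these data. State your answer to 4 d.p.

n = 5, Σu = 105, Σv = 70, Σu² = 2231, Σv² = 1098, Σuv = 1488
nΣuv − ΣuΣv = 7440 − 7350 = 90
nΣu² − (Σu)² = 11155 − 11025 = 130; nΣv² − (Σv)² = 5490 − 4900 = 590
r = 90 / √(130 × 590) = 90 / 276.9476 ≈ 0.3250

0.3250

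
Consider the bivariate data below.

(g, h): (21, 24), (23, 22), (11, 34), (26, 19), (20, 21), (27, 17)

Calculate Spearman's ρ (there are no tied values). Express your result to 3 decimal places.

Rank g: 3, 4, 1, 5, 2, 6
Rank h: 5, 4, 6, 2, 3, 1
d = rank(g) − rank(h): -2, 0, -5, 3, -1, 5; Σd² = 64
ρ = 1 − 6Σd² / [n(n²−1)] = 1 − 6×64 / (6×35) = 1 − 384/210 ≈ -0.829

-0.829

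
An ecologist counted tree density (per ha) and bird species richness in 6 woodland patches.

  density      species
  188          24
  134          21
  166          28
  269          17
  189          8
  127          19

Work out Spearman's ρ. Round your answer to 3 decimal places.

-0.429

Rank density: 4, 2, 3, 6, 5, 1
Rank species: 5, 4, 6, 2, 1, 3
d = rank(density) − rank(species): -1, -2, -3, 4, 4, -2; Σd² = 50
ρ = 1 − 6Σd² / [n(n²−1)] = 1 − 6×50 / (6×35) = 1 − 300/210 ≈ -0.429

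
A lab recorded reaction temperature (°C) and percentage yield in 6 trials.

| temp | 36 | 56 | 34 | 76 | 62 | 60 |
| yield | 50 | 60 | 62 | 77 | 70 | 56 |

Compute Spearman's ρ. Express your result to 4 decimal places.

0.6000

Rank temp: 2, 3, 1, 6, 5, 4
Rank yield: 1, 3, 4, 6, 5, 2
d = rank(temp) − rank(yield): 1, 0, -3, 0, 0, 2; Σd² = 14
ρ = 1 − 6Σd² / [n(n²−1)] = 1 − 6×14 / (6×35) = 1 − 84/210 ≈ 0.6000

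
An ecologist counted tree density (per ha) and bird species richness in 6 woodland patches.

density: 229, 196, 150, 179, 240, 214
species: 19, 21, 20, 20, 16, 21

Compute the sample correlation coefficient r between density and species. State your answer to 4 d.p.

-0.5599

n = 6, Σx = 1208, Σy = 117, Σx² = 248794, Σy² = 2299, Σxy = 23381
nΣxy − ΣxΣy = 140286 − 141336 = -1050
nΣx² − (Σx)² = 1492764 − 1459264 = 33500; nΣy² − (Σy)² = 13794 − 13689 = 105
r = -1050 / √(33500 × 105) = -1050 / 1875.4999 ≈ -0.5599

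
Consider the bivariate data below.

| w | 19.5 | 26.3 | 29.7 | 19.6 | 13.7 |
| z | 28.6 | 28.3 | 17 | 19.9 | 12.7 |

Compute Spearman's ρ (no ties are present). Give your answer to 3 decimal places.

0.100

Rank w: 2, 4, 5, 3, 1
Rank z: 5, 4, 2, 3, 1
d = rank(w) − rank(z): -3, 0, 3, 0, 0; Σd² = 18
ρ = 1 − 6Σd² / [n(n²−1)] = 1 − 6×18 / (5×24) = 1 − 108/120 ≈ 0.100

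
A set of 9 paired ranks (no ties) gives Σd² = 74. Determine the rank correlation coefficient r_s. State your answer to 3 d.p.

0.383

ρ = 1 − 6Σd² / [n(n²−1)] = 1 − 6×74 / (9×80)
  = 1 − 444/720 = 1 − 0.6167 ≈ 0.383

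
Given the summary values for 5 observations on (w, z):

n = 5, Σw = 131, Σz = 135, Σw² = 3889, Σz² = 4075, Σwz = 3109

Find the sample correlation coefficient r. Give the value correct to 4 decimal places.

-0.9657

r = (nΣwz − ΣwΣz) / √[(nΣw² − (Σw)²)(nΣz² − (Σz)²)]
Numerator: 5×3109 − 131×135 = -2140
Denominator: √[(19445 − 17161)(20375 − 18225)] = √[2284 × 2150] = 2215.9874
r = -2140 / 2215.9874 ≈ -0.9657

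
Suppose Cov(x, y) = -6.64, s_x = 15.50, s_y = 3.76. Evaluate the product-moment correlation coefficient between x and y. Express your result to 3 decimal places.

-0.114

r = Cov(x,y) / (s_x · s_y) = -6.64 / (15.50 × 3.76)
  = -6.64 / 58.2800 ≈ -0.114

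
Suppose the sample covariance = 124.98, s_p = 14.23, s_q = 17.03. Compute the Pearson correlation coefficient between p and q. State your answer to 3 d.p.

0.516

r = Cov(p,q) / (s_p · s_q) = 124.98 / (14.23 × 17.03)
  = 124.98 / 242.3369 ≈ 0.516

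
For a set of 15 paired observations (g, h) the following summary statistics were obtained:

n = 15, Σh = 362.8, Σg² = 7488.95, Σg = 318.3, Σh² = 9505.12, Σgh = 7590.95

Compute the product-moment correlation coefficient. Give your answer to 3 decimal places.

-0.147

r = (nΣgh − ΣgΣh) / √[(nΣg² − (Σg)²)(nΣh² − (Σh)²)]
Numerator: 15×7590.95 − 318.3×362.8 = -1614.99
Denominator: √[(112334.25 − 101314.89)(142576.8 − 131623.84)] = √[11019.36 × 10952.96] = 10986.1098
r = -1614.99 / 10986.1098 ≈ -0.147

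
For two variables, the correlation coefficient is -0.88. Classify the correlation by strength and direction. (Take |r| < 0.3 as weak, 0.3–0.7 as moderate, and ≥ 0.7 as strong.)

strong negative

r = -0.88 < 0 so the relationship is negative.
|r| = 0.88, which falls in the strong range.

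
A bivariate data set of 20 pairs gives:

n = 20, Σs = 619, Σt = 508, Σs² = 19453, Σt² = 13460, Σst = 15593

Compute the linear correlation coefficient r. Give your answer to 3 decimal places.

-0.320

r = (nΣst − ΣsΣt) / √[(nΣs² − (Σs)²)(nΣt² − (Σt)²)]
Numerator: 20×15593 − 619×508 = -2592
Denominator: √[(389060 − 383161)(269200 − 258064)] = √[5899 × 11136] = 8105.0147
r = -2592 / 8105.0147 ≈ -0.320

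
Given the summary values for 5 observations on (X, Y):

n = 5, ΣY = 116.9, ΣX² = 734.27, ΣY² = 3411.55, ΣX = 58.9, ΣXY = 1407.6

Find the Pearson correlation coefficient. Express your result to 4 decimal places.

0.1843

r = (nΣXY − ΣXΣY) / √[(nΣX² − (ΣX)²)(nΣY² − (ΣY)²)]
Numerator: 5×1407.6 − 58.9×116.9 = 152.59
Denominator: √[(3671.35 − 3469.21)(17057.75 − 13665.61)] = √[202.14 × 3392.14] = 828.0623
r = 152.59 / 828.0623 ≈ 0.1843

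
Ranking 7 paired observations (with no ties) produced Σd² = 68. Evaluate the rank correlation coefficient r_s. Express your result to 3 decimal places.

-0.214

ρ = 1 − 6Σd² / [n(n²−1)] = 1 − 6×68 / (7×48)
  = 1 − 408/336 = 1 − 1.2143 ≈ -0.214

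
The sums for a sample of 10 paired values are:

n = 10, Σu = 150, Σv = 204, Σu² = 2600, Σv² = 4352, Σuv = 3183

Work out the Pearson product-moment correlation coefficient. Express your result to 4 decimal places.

r = (nΣuv − ΣuΣv) / √[(nΣu² − (Σu)²)(nΣv² − (Σv)²)]
Numerator: 10×3183 − 150×204 = 1230
Denominator: √[(26000 − 22500)(43520 − 41616)] = √[3500 × 1904] = 2581.4724
r = 1230 / 2581.4724 ≈ 0.4765

0.4765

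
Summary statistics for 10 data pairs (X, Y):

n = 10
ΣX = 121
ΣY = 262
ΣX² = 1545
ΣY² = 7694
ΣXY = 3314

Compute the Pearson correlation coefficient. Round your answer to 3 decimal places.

0.555

r = (nΣXY − ΣXΣY) / √[(nΣX² − (ΣX)²)(nΣY² − (ΣY)²)]
Numerator: 10×3314 − 121×262 = 1438
Denominator: √[(15450 − 14641)(76940 − 68644)] = √[809 × 8296] = 2590.6493
r = 1438 / 2590.6493 ≈ 0.555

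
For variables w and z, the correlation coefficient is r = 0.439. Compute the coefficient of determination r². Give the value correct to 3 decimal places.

r² = (0.439)² = 0.193

0.193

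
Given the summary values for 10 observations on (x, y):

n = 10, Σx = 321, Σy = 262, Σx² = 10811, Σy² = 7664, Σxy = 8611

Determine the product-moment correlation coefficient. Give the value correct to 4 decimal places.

r = (nΣxy − ΣxΣy) / √[(nΣx² − (Σx)²)(nΣy² − (Σy)²)]
Numerator: 10×8611 − 321×262 = 2008
Denominator: √[(108110 − 103041)(76640 − 68644)] = √[5069 × 7996] = 6366.4530
r = 2008 / 6366.4530 ≈ 0.3154

0.3154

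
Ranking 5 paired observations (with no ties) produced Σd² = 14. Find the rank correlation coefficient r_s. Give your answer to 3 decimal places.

0.300

ρ = 1 − 6Σd² / [n(n²−1)] = 1 − 6×14 / (5×24)
  = 1 − 84/120 = 1 − 0.7000 ≈ 0.300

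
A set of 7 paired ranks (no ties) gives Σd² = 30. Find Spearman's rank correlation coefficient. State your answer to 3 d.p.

ρ = 1 − 6Σd² / [n(n²−1)] = 1 − 6×30 / (7×48)
  = 1 − 180/336 = 1 − 0.5357 ≈ 0.464

0.464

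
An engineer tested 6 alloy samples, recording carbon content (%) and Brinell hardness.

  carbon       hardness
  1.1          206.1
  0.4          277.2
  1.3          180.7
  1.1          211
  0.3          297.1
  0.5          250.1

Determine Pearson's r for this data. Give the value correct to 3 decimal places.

-0.979

n = 6, Σx = 4.7, Σy = 1422.2, Σx² = 4.61, Σy² = 347308.96, Σxy = 1018.78
nΣxy − ΣxΣy = 6112.68 − 6684.34 = -571.66
nΣx² − (Σx)² = 27.66 − 22.09 = 5.57; nΣy² − (Σy)² = 2083853.76 − 2022652.84 = 61200.92
r = -571.66 / √(5.57 × 61200.92) = -571.66 / 583.8571 ≈ -0.979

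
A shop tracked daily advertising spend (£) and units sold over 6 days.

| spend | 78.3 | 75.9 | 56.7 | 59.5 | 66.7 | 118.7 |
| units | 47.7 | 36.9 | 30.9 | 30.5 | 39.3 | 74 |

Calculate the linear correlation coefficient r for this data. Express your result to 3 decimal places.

n = 6, Σx = 455.8, Σy = 259.3, Σx² = 37185.42, Σy² = 12542.45, Σxy = 21507.51
nΣxy − ΣxΣy = 129045.06 − 118188.94 = 10856.12
nΣx² − (Σx)² = 223112.52 − 207753.64 = 15358.88; nΣy² − (Σy)² = 75254.7 − 67236.49 = 8018.21
r = 10856.12 / √(15358.88 × 8018.21) = 10856.12 / 11097.3296 ≈ 0.978

0.978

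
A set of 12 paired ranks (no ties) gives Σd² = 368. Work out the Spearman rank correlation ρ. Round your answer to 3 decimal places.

ρ = 1 − 6Σd² / [n(n²−1)] = 1 − 6×368 / (12×143)
  = 1 − 2208/1716 = 1 − 1.2867 ≈ -0.287

-0.287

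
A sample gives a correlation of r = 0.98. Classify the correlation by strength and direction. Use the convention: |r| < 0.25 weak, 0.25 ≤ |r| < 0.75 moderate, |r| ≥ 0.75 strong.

strong positive

r = 0.98 > 0 so the relationship is positive.
|r| = 0.98, which falls in the strong range.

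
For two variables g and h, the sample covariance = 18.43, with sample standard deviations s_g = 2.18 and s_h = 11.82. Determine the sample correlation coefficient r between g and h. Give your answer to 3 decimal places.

0.715

r = Cov(g,h) / (s_g · s_h) = 18.43 / (2.18 × 11.82)
  = 18.43 / 25.7676 ≈ 0.715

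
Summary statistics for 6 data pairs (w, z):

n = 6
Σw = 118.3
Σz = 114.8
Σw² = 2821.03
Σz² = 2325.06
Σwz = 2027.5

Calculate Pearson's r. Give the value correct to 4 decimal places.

r = (nΣwz − ΣwΣz) / √[(nΣw² − (Σw)²)(nΣz² − (Σz)²)]
Numerator: 6×2027.5 − 118.3×114.8 = -1415.84
Denominator: √[(16926.18 − 13994.89)(13950.36 − 13179.04)] = √[2931.29 × 771.32] = 1503.6498
r = -1415.84 / 1503.6498 ≈ -0.9416

-0.9416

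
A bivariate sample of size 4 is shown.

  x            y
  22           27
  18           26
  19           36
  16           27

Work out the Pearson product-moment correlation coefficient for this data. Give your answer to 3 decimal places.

0.085

n = 4, Σx = 75, Σy = 116, Σx² = 1425, Σy² = 3430, Σxy = 2178
nΣxy − ΣxΣy = 8712 − 8700 = 12
nΣx² − (Σx)² = 5700 − 5625 = 75; nΣy² − (Σy)² = 13720 − 13456 = 264
r = 12 / √(75 × 264) = 12 / 140.7125 ≈ 0.085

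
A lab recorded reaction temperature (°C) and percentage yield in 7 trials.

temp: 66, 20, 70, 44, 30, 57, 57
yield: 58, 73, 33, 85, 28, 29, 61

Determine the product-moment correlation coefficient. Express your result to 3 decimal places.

-0.286

n = 7, Σx = 344, Σy = 367, Σx² = 18990, Σy² = 22353, Σxy = 17308
nΣxy − ΣxΣy = 121156 − 126248 = -5092
nΣx² − (Σx)² = 132930 − 118336 = 14594; nΣy² − (Σy)² = 156471 − 134689 = 21782
r = -5092 / √(14594 × 21782) = -5092 / 17829.3721 ≈ -0.286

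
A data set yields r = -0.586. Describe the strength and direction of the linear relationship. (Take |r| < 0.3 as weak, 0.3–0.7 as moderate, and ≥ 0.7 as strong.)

moderate negative

r = -0.586 < 0 so the relationship is negative.
|r| = 0.586, which falls in the moderate range.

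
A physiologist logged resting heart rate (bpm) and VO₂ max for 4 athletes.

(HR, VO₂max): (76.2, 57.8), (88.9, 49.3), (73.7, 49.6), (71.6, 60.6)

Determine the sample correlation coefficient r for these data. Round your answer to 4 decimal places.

n = 4, Σx = 310.4, Σy = 217.3, Σx² = 24267.9, Σy² = 11903.85, Σxy = 16781.61
nΣxy − ΣxΣy = 67126.44 − 67449.92 = -323.48
nΣx² − (Σx)² = 97071.6 − 96348.16 = 723.44; nΣy² − (Σy)² = 47615.4 − 47219.29 = 396.11
r = -323.48 / √(723.44 × 396.11) = -323.48 / 535.3147 ≈ -0.6043

-0.6043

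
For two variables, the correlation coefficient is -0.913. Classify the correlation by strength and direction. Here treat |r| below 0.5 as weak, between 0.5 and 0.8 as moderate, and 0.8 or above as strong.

strong negative

r = -0.913 < 0 so the relationship is negative.
|r| = 0.913, which falls in the strong range.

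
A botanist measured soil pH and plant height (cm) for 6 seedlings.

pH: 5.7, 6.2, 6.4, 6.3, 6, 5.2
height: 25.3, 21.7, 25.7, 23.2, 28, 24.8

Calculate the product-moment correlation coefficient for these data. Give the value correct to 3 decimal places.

n = 6, Σx = 35.8, Σy = 148.7, Σx² = 214.62, Σy² = 3708.75, Σxy = 886.35
nΣxy − ΣxΣy = 5318.1 − 5323.46 = -5.36
nΣx² − (Σx)² = 1287.72 − 1281.64 = 6.08; nΣy² − (Σy)² = 22252.5 − 22111.69 = 140.81
r = -5.36 / √(6.08 × 140.81) = -5.36 / 29.2596 ≈ -0.183

-0.183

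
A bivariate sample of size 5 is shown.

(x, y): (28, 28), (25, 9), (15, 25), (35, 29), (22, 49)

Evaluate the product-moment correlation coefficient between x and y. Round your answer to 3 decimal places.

n = 5, Σx = 125, Σy = 140, Σx² = 3343, Σy² = 4732, Σxy = 3477
nΣxy − ΣxΣy = 17385 − 17500 = -115
nΣx² − (Σx)² = 16715 − 15625 = 1090; nΣy² − (Σy)² = 23660 − 19600 = 4060
r = -115 / √(1090 × 4060) = -115 / 2103.6635 ≈ -0.055

-0.055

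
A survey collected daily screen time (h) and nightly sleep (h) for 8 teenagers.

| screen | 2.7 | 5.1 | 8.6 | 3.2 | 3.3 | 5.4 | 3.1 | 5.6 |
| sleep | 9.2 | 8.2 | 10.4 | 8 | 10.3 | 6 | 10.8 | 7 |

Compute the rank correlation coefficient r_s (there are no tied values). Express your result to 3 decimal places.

-0.286

Rank screen: 1, 5, 8, 3, 4, 6, 2, 7
Rank sleep: 5, 4, 7, 3, 6, 1, 8, 2
d = rank(screen) − rank(sleep): -4, 1, 1, 0, -2, 5, -6, 5; Σd² = 108
ρ = 1 − 6Σd² / [n(n²−1)] = 1 − 6×108 / (8×63) = 1 − 648/504 ≈ -0.286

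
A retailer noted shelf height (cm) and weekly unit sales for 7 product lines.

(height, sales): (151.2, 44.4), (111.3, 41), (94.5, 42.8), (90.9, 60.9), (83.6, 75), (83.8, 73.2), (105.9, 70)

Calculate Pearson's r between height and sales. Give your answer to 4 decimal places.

n = 7, Σx = 721.2, Σy = 407.3, Σx² = 77668.4, Σy² = 25076.25, Σxy = 40674.15
nΣxy − ΣxΣy = 284719.05 − 293744.76 = -9025.71
nΣx² − (Σx)² = 543678.8 − 520129.44 = 23549.36; nΣy² − (Σy)² = 175533.75 − 165893.29 = 9640.46
r = -9025.71 / √(23549.36 × 9640.46) = -9025.71 / 15067.4040 ≈ -0.5990

-0.5990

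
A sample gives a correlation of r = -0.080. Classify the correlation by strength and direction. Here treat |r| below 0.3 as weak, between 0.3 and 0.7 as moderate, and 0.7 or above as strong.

weak negative

r = -0.080 < 0 so the relationship is negative.
|r| = 0.080, which falls in the weak range.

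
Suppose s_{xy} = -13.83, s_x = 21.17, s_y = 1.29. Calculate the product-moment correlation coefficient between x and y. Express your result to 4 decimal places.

-0.5064

r = Cov(x,y) / (s_x · s_y) = -13.83 / (21.17 × 1.29)
  = -13.83 / 27.3093 ≈ -0.5064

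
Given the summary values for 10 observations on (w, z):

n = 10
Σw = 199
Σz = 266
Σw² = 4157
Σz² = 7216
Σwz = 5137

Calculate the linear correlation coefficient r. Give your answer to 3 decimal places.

r = (nΣwz − ΣwΣz) / √[(nΣw² − (Σw)²)(nΣz² − (Σz)²)]
Numerator: 10×5137 − 199×266 = -1564
Denominator: √[(41570 − 39601)(72160 − 70756)] = √[1969 × 1404] = 1662.6713
r = -1564 / 1662.6713 ≈ -0.941

-0.941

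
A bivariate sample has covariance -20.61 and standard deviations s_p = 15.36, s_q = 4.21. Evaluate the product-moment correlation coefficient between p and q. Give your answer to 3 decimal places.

r = Cov(p,q) / (s_p · s_q) = -20.61 / (15.36 × 4.21)
  = -20.61 / 64.6656 ≈ -0.319

-0.319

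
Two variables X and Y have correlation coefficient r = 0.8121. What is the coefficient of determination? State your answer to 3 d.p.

r² = (0.8121)² = 0.660

0.660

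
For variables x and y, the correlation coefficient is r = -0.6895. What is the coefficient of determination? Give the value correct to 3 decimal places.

r² = (-0.6895)² = 0.475

0.475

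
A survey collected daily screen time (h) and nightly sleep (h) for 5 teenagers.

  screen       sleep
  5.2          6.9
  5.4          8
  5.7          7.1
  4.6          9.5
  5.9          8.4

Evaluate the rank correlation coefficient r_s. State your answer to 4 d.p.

Rank screen: 2, 3, 4, 1, 5
Rank sleep: 1, 3, 2, 5, 4
d = rank(screen) − rank(sleep): 1, 0, 2, -4, 1; Σd² = 22
ρ = 1 − 6Σd² / [n(n²−1)] = 1 − 6×22 / (5×24) = 1 − 132/120 ≈ -0.1000

-0.1000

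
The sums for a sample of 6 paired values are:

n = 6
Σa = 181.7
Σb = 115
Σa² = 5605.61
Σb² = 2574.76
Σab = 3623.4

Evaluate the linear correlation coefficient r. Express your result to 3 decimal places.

r = (nΣab − ΣaΣb) / √[(nΣa² − (Σa)²)(nΣb² − (Σb)²)]
Numerator: 6×3623.4 − 181.7×115 = 844.9
Denominator: √[(33633.66 − 33014.89)(15448.56 − 13225)] = √[618.77 × 2223.56] = 1172.9758
r = 844.9 / 1172.9758 ≈ 0.720

0.720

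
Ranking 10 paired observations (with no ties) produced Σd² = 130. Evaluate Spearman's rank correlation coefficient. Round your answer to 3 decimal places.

0.212

ρ = 1 − 6Σd² / [n(n²−1)] = 1 − 6×130 / (10×99)
  = 1 − 780/990 = 1 − 0.7879 ≈ 0.212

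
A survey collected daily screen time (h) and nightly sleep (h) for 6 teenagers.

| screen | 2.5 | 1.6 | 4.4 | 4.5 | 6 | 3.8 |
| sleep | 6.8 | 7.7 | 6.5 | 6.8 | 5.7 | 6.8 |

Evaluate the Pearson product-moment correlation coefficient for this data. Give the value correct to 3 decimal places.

-0.911

n = 6, Σx = 22.8, Σy = 40.3, Σx² = 98.86, Σy² = 272.75, Σxy = 148.56
nΣxy − ΣxΣy = 891.36 − 918.84 = -27.48
nΣx² − (Σx)² = 593.16 − 519.84 = 73.32; nΣy² − (Σy)² = 1636.5 − 1624.09 = 12.41
r = -27.48 / √(73.32 × 12.41) = -27.48 / 30.1646 ≈ -0.911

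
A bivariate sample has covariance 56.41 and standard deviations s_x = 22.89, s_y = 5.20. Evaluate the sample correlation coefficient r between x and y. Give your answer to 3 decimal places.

0.474

r = Cov(x,y) / (s_x · s_y) = 56.41 / (22.89 × 5.20)
  = 56.41 / 119.0280 ≈ 0.474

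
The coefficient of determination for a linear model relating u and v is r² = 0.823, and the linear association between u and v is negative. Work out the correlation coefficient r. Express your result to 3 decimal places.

|r| = √0.823 = 0.907
The association is negative, so r = −0.907.

-0.907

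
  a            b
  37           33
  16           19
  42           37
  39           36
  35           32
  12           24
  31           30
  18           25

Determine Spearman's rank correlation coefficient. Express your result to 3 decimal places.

0.976

Rank a: 6, 2, 8, 7, 5, 1, 4, 3
Rank b: 6, 1, 8, 7, 5, 2, 4, 3
d = rank(a) − rank(b): 0, 1, 0, 0, 0, -1, 0, 0; Σd² = 2
ρ = 1 − 6Σd² / [n(n²−1)] = 1 − 6×2 / (8×63) = 1 − 12/504 ≈ 0.976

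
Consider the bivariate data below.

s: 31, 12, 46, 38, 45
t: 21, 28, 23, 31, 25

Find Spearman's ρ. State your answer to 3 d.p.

-0.200

Rank s: 2, 1, 5, 3, 4
Rank t: 1, 4, 2, 5, 3
d = rank(s) − rank(t): 1, -3, 3, -2, 1; Σd² = 24
ρ = 1 − 6Σd² / [n(n²−1)] = 1 − 6×24 / (5×24) = 1 − 144/120 ≈ -0.200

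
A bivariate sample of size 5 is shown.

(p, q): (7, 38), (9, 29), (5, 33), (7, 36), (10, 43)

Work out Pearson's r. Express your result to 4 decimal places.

0.3314

n = 5, Σp = 38, Σq = 179, Σp² = 304, Σq² = 6519, Σpq = 1374
nΣpq − ΣpΣq = 6870 − 6802 = 68
nΣp² − (Σp)² = 1520 − 1444 = 76; nΣq² − (Σq)² = 32595 − 32041 = 554
r = 68 / √(76 × 554) = 68 / 205.1926 ≈ 0.3314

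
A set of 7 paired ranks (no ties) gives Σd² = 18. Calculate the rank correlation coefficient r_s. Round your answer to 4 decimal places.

0.6786

ρ = 1 − 6Σd² / [n(n²−1)] = 1 − 6×18 / (7×48)
  = 1 − 108/336 = 1 − 0.32143 ≈ 0.6786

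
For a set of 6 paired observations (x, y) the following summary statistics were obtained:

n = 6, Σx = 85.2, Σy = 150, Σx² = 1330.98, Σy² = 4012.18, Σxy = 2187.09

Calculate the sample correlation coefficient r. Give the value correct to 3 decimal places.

0.320

r = (nΣxy − ΣxΣy) / √[(nΣx² − (Σx)²)(nΣy² − (Σy)²)]
Numerator: 6×2187.09 − 85.2×150 = 342.54
Denominator: √[(7985.88 − 7259.04)(24073.08 − 22500)] = √[726.84 × 1573.08] = 1069.2883
r = 342.54 / 1069.2883 ≈ 0.320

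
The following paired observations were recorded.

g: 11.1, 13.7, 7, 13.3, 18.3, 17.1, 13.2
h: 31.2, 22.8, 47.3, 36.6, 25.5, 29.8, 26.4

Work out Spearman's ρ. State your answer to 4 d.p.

-0.6786

Rank g: 2, 5, 1, 4, 7, 6, 3
Rank h: 5, 1, 7, 6, 2, 4, 3
d = rank(g) − rank(h): -3, 4, -6, -2, 5, 2, 0; Σd² = 94
ρ = 1 − 6Σd² / [n(n²−1)] = 1 − 6×94 / (7×48) = 1 − 564/336 ≈ -0.6786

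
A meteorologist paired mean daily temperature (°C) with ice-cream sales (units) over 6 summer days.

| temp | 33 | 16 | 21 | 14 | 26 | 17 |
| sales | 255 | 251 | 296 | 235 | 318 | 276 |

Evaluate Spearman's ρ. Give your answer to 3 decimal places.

Rank temp: 6, 2, 4, 1, 5, 3
Rank sales: 3, 2, 5, 1, 6, 4
d = rank(temp) − rank(sales): 3, 0, -1, 0, -1, -1; Σd² = 12
ρ = 1 − 6Σd² / [n(n²−1)] = 1 − 6×12 / (6×35) = 1 − 72/210 ≈ 0.657

0.657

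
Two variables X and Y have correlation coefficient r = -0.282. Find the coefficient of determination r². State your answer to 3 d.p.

0.080

r² = (-0.282)² = 0.080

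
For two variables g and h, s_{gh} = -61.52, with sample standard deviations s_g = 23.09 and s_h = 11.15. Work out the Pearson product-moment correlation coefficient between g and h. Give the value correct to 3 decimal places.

-0.239

r = Cov(g,h) / (s_g · s_h) = -61.52 / (23.09 × 11.15)
  = -61.52 / 257.4535 ≈ -0.239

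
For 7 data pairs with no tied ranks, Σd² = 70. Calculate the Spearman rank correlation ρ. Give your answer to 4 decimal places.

ρ = 1 − 6Σd² / [n(n²−1)] = 1 − 6×70 / (7×48)
  = 1 − 420/336 = 1 − 1.25000 ≈ -0.2500

-0.2500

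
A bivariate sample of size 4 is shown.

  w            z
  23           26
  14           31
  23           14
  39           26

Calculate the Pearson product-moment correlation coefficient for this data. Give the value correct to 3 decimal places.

n = 4, Σw = 99, Σz = 97, Σw² = 2775, Σz² = 2509, Σwz = 2368
nΣwz − ΣwΣz = 9472 − 9603 = -131
nΣw² − (Σw)² = 11100 − 9801 = 1299; nΣz² − (Σz)² = 10036 − 9409 = 627
r = -131 / √(1299 × 627) = -131 / 902.4816 ≈ -0.145

-0.145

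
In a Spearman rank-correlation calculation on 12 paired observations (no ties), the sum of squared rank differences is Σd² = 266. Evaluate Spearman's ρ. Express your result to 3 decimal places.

0.070

ρ = 1 − 6Σd² / [n(n²−1)] = 1 − 6×266 / (12×143)
  = 1 − 1596/1716 = 1 − 0.9301 ≈ 0.070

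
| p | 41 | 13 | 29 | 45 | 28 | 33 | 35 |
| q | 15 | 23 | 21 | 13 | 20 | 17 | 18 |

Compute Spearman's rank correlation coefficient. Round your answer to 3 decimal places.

Rank p: 6, 1, 3, 7, 2, 4, 5
Rank q: 2, 7, 6, 1, 5, 3, 4
d = rank(p) − rank(q): 4, -6, -3, 6, -3, 1, 1; Σd² = 108
ρ = 1 − 6Σd² / [n(n²−1)] = 1 − 6×108 / (7×48) = 1 − 648/336 ≈ -0.929

-0.929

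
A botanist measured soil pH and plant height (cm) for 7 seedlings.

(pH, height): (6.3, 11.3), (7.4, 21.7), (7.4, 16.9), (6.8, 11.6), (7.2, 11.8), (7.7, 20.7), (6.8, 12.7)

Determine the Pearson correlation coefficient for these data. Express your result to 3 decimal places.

n = 7, Σx = 49.6, Σy = 106.7, Σx² = 352.82, Σy² = 1747.77, Σxy = 766.42
nΣxy − ΣxΣy = 5364.94 − 5292.32 = 72.62
nΣx² − (Σx)² = 2469.74 − 2460.16 = 9.58; nΣy² − (Σy)² = 12234.39 − 11384.89 = 849.5
r = 72.62 / √(9.58 × 849.5) = 72.62 / 90.2120 ≈ 0.805

0.805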